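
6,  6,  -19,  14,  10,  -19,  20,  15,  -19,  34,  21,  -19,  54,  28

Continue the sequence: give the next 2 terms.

-19, 88

Taking every 3rd term gives 3 separate tracks.
Stream A: 6, 14, 20, 34, 54 — Fibonacci-style (each term is the sum of the two before it).
Stream B: 6, 10, 15, 21, 28 — triangular numbers starting at T_3.
Stream C: -19, -19, -19, -19 — the constant sequence -19.
Position 15 falls in stream C as its term 5, giving -19.
Term 16 comes from stream A (its 6th entry): 88.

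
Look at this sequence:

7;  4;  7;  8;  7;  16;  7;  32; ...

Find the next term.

Positions 1, 3, 5, … form one subsequence and positions 2, 4, 6, … form another.
Stream A: 7, 7, 7, 7. Constant 7.
Stream B: 4, 8, 16, 32. Powers 2^2, 2^3, 2^4, ….
The 9th slot belongs to stream A; its 5th term is 7.

7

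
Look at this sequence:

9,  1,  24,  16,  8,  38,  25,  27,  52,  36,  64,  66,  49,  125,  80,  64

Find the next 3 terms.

216, 94, 81

Split by position mod 3 into 3 tracks.
Track A: 9, 16, 25, 36, 49, 64 — the squares 3², 4², 5², ….
Track B: 1, 8, 27, 64, 125 — perfect cubes starting at 1³.
Track C: 24, 38, 52, 66, 80 — arithmetic with common difference +14.
Term 17 comes from track B (its 6th entry): 216.
Position 18 → track C, term 6 = 94.
Term 19 comes from track A (its 7th entry): 81.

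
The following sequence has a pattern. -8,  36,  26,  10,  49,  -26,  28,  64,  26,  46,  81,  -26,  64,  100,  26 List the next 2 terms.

82, 121

Read the sequence 3 terms at a time; column i is its own pattern.
Stream A: -8, 10, 28, 46, 64 (arithmetic with common difference +18).
Stream B: 36, 49, 64, 81, 100 (consecutive squares n² from n = 6).
Stream C: 26, -26, 26, -26, 26 (the oscillation 26·(−1)^(n+1)).
Term 16 comes from stream A (its 6th entry): 82.
Term 17 comes from stream B (its 6th entry): 121.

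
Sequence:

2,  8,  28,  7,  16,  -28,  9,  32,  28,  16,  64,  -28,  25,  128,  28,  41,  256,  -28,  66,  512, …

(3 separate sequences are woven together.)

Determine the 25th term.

173

The terms cycle through 3 interleaved subsequences.
Subsequence A: 2, 7, 9, 16, 25, 41, 66. A Fibonacci-like recurrence a_n = a_{n-1} + a_{n-2}.
Subsequence B: 8, 16, 32, 64, 128, 256, 512. Powers of 2.
Subsequence C: 28, -28, 28, -28, 28, -28. The oscillation 28·(−1)^(n+1).
The 25th slot belongs to subsequence A; its 9th term is 173.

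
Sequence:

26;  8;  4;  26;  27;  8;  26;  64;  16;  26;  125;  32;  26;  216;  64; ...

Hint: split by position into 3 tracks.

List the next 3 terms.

Split by position mod 3 into 3 tracks.
Subsequence A: 26, 26, 26, 26, 26 (the constant sequence 26).
Subsequence B: 8, 27, 64, 125, 216 (the cubes 2³, 3³, 4³, …).
Subsequence C: 4, 8, 16, 32, 64 (powers 2^2, 2^3, 2^4, …).
The 16th slot belongs to subsequence A; its 6th term is 26.
Term 17 comes from subsequence B (its 6th entry): 343.
The 18th slot belongs to subsequence C; its 6th term is 128.

26, 343, 128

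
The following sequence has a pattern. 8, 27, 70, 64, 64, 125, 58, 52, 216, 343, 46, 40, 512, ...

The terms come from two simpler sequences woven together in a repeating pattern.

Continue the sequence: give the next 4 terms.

Reading positions in blocks of 4 reveals the pattern AABB — 2 tracks woven together.
Subsequence A: 8, 27, 64, 125, 216, 343, 512 — consecutive cubes n³ from n = 2.
Subsequence B: 70, 64, 58, 52, 46, 40 — subtracting 6 each time.
Term 14 comes from subsequence A (its 8th entry): 729.
The 15th slot belongs to subsequence B; its 7th term is 34.
Term 16 comes from subsequence B (its 8th entry): 28.
Term 17 comes from subsequence A (its 9th entry): 1000.

729, 34, 28, 1000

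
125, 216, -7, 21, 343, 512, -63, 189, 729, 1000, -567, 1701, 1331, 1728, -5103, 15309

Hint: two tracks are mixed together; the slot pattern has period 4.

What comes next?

2197

The slot pattern repeats as AABB (period 4), so there are 2 interleaved tracks.
Track A: 125, 216, 343, 512, 729, 1000, 1331, 1728 (consecutive cubes n³ from n = 5).
Track B: -7, 21, -63, 189, -567, 1701, -5103, 15309 (geometric with ratio -3).
Position 17 falls in track A as its term 9, giving 2197.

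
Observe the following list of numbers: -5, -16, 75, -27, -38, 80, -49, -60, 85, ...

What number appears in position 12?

90

Reading positions in blocks of 3 reveals the pattern AAB — 2 tracks woven together.
Stream A: -5, -16, -27, -38, -49, -60 (linear: a_n = 6 − 11·n).
Stream B: 75, 80, 85 (arithmetic, step +5).
The 12th slot belongs to stream B; its 4th term is 90.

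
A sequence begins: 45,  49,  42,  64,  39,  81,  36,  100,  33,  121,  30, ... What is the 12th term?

Odd-indexed and even-indexed terms follow separate rules.
Subsequence A is 45, 42, 39, 36, 33, 30, which is arithmetic, step −3.
Subsequence B is 49, 64, 81, 100, 121, which is consecutive squares n² from n = 7.
Position 12 → subsequence B, term 6 = 144.

144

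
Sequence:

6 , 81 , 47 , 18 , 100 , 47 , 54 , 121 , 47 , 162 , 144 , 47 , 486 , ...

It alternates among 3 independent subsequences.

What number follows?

169

Read the sequence 3 terms at a time; column i is its own pattern.
Stream A is 6, 18, 54, 162, 486, which is a geometric progression (common ratio 3).
Stream B is 81, 100, 121, 144, which is consecutive squares n² from n = 9.
Stream C is 47, 47, 47, 47, which is constant 47.
Term 14 comes from stream B (its 5th entry): 169.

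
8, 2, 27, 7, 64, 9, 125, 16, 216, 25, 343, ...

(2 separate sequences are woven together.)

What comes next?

Odd-indexed and even-indexed terms follow separate rules.
Track A = 8, 27, 64, 125, 216, 343: the cubes 2³, 3³, 4³, ….
Track B = 2, 7, 9, 16, 25: each term equals the sum of the previous two.
Position 12 → track B, term 6 = 41.

41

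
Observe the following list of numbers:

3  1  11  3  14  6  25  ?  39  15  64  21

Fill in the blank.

The terms cycle through 2 interleaved subsequences.
Stream A: 3, 11, 14, 25, 39, 64. Fibonacci-style (each term is the sum of the two before it).
Stream B: 1, 3, 6, ?, 15, 21. Triangular numbers n(n+1)/2 for n = 1, 2, ….
Stream B's pattern makes the blank 10.

10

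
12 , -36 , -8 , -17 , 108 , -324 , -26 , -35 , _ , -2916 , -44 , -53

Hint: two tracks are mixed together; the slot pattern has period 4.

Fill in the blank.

972

Reading positions in blocks of 4 reveals the pattern AABB — 2 tracks woven together.
Track A is 12, -36, 108, -324, ?, -2916, which is geometric, ×-3 each step.
Track B is -8, -17, -26, -35, -44, -53, which is arithmetic with common difference −9.
Filling track A at index 5 by its rule yields 972.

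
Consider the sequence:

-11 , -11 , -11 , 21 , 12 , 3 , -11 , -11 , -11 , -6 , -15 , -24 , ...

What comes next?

Reading positions in blocks of 6 reveals the pattern AAABBB — 2 tracks woven together.
Subsequence A = -11, -11, -11, -11, -11, -11: the constant sequence -11.
Subsequence B = 21, 12, 3, -6, -15, -24: arithmetic, step −9.
The 13th slot belongs to subsequence A; its 7th term is -11.

-11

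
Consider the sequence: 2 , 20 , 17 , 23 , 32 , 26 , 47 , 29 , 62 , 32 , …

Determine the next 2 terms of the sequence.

Positions 1, 3, 5, … form one subsequence and positions 2, 4, 6, … form another.
Track A = 2, 17, 32, 47, 62: linear: a_n = -13 + 15·n.
Track B = 20, 23, 26, 29, 32: linear: a_n = 17 + 3·n.
The 11th slot belongs to track A; its 6th term is 77.
Term 12 comes from track B (its 6th entry): 35.

77, 35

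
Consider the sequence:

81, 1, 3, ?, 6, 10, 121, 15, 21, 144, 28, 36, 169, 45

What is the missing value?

100

The slot pattern repeats as ABB (period 3), so there are 2 interleaved tracks.
Track A is 81, ?, 121, 144, 169, which is the squares 9², 10², 11², ….
Track B is 1, 3, 6, 10, 15, 21, 28, 36, 45, which is the triangular numbers T_1, T_2, ….
The gap is track A's term 2; the rule gives 100.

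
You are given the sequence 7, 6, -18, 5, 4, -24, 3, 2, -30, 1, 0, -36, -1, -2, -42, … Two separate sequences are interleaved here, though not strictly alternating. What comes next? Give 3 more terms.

Reading positions in blocks of 3 reveals the pattern AAB — 2 tracks woven together.
Track A is 7, 6, 5, 4, 3, 2, 1, 0, -1, -2, which is subtracting 1 each time.
Track B is -18, -24, -30, -36, -42, which is arithmetic with common difference −6.
The 16th slot belongs to track A; its 11th term is -3.
Position 17 falls in track A as its term 12, giving -4.
Term 18 comes from track B (its 6th entry): -48.

-3, -4, -48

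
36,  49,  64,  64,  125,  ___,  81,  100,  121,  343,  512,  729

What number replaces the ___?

The slot pattern repeats as AAABBB (period 6), so there are 2 interleaved tracks.
Track A: 36, 49, 64, 81, 100, 121 — perfect squares starting at 6².
Track B: 64, 125, ?, 343, 512, 729 — consecutive cubes n³ from n = 4.
The gap is track B's term 3; the rule gives 216.

216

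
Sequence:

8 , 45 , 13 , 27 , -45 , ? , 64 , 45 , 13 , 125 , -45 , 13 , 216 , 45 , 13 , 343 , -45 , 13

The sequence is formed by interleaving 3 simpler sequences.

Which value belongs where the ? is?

Split by position mod 3 into 3 tracks.
Track A is 8, 27, 64, 125, 216, 343, which is perfect cubes starting at 2³.
Track B is 45, -45, 45, -45, 45, -45, which is oscillating between 45 and -45.
Track C is 13, ?, 13, 13, 13, 13, which is constant 13.
The gap is track C's term 2; the rule gives 13.

13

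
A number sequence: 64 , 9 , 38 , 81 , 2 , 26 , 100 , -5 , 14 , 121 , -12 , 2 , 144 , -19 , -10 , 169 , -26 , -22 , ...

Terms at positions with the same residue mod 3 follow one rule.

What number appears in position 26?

-47

Split by position mod 3 into 3 tracks.
Stream A is 64, 81, 100, 121, 144, 169, which is the squares 8², 9², 10², ….
Stream B is 9, 2, -5, -12, -19, -26, which is arithmetic with common difference −7.
Stream C is 38, 26, 14, 2, -10, -22, which is subtracting 12 each time.
Term 26 comes from stream B (its 9th entry): -47.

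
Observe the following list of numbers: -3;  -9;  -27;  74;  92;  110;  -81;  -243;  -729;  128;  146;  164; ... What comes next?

The slot pattern repeats as AAABBB (period 6), so there are 2 interleaved tracks.
Subsequence A: -3, -9, -27, -81, -243, -729. Multiplying by 3 each time.
Subsequence B: 74, 92, 110, 128, 146, 164. Arithmetic with common difference +18.
Position 13 falls in subsequence A as its term 7, giving -2187.

-2187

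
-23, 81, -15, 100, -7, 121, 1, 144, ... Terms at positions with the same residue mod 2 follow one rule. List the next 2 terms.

9, 169

Taking every 2nd term gives 2 separate tracks.
Subsequence A: -23, -15, -7, 1. Adding 8 each time.
Subsequence B: 81, 100, 121, 144. Perfect squares starting at 9².
Position 9 → subsequence A, term 5 = 9.
Position 10 → subsequence B, term 5 = 169.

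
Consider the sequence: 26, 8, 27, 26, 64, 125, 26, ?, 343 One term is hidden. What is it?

216

The slot pattern repeats as ABB (period 3), so there are 2 interleaved tracks.
Track A: 26, 26, 26 — always 26.
Track B: 8, 27, 64, 125, ?, 343 — the cubes 2³, 3³, 4³, ….
So the missing entry in track B is 216.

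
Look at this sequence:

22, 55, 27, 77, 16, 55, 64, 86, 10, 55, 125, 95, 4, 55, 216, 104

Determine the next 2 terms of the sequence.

-2, 55

The terms cycle through 4 interleaved subsequences.
Stream A: 22, 16, 10, 4. Arithmetic, step −6.
Stream B: 55, 55, 55, 55. Constant 55.
Stream C: 27, 64, 125, 216. The cubes 3³, 4³, 5³, ….
Stream D: 77, 86, 95, 104. Linear: a_n = 68 + 9·n.
Position 17 → stream A, term 5 = -2.
The 18th slot belongs to stream B; its 5th term is 55.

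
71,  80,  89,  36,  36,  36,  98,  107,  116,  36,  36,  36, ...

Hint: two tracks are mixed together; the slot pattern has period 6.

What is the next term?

125

Positions follow the repeating pattern AAABBB; grouping by letter gives 2 tracks.
Track A: 71, 80, 89, 98, 107, 116. Adding 9 each time.
Track B: 36, 36, 36, 36, 36, 36. The constant sequence 36.
Position 13 falls in track A as its term 7, giving 125.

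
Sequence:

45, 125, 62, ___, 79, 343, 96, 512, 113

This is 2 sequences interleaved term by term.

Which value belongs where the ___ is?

216

Split by position mod 2 into 2 tracks.
Track A is 45, 62, 79, 96, 113, which is adding 17 each time.
Track B is 125, ?, 343, 512, which is consecutive cubes n³ from n = 5.
Track B's pattern makes the blank 216.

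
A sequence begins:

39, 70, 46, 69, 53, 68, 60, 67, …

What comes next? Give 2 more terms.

67, 66

Positions 1, 3, 5, … form one subsequence and positions 2, 4, 6, … form another.
Stream A = 39, 46, 53, 60: arithmetic with common difference +7.
Stream B = 70, 69, 68, 67: arithmetic with common difference −1.
Position 9 falls in stream A as its term 5, giving 67.
Position 10 → stream B, term 5 = 66.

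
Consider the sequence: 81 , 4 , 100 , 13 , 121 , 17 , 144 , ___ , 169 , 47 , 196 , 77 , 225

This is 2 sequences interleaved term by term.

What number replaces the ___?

30

Odd-indexed and even-indexed terms follow separate rules.
Track A is 81, 100, 121, 144, 169, 196, 225, which is consecutive squares n² from n = 9.
Track B is 4, 13, 17, ?, 47, 77, which is Fibonacci-style (each term is the sum of the two before it).
Filling track B at index 4 by its rule yields 30.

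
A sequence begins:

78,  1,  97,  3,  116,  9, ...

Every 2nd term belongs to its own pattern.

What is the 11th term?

Taking every 2nd term gives 2 separate tracks.
Subsequence A = 78, 97, 116: arithmetic, step +19.
Subsequence B = 1, 3, 9: powers 3^0, 3^1, 3^2, ….
Position 11 falls in subsequence A as its term 6, giving 173.

173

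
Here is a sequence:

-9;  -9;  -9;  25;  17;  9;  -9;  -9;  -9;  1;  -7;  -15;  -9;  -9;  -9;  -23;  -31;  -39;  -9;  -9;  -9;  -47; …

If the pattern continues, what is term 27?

-9

The slot pattern repeats as AAABBB (period 6), so there are 2 interleaved tracks.
Stream A: -9, -9, -9, -9, -9, -9, -9, -9, -9, -9, -9, -9. Always -9.
Stream B: 25, 17, 9, 1, -7, -15, -23, -31, -39, -47. Subtracting 8 each time.
Term 27 comes from stream A (its 15th entry): -9.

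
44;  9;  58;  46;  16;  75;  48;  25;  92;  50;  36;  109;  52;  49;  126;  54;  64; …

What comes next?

The terms cycle through 3 interleaved subsequences.
Subsequence A: 44, 46, 48, 50, 52, 54 (arithmetic, step +2).
Subsequence B: 9, 16, 25, 36, 49, 64 (perfect squares starting at 3²).
Subsequence C: 58, 75, 92, 109, 126 (linear: a_n = 41 + 17·n).
Position 18 → subsequence C, term 6 = 143.

143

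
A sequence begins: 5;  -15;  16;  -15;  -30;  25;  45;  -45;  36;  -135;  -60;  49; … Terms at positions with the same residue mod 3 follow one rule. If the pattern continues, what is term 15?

64

Split by position mod 3 into 3 tracks.
Track A: 5, -15, 45, -135. A geometric progression (common ratio -3).
Track B: -15, -30, -45, -60. Arithmetic with common difference −15.
Track C: 16, 25, 36, 49. Consecutive squares n² from n = 4.
Position 15 → track C, term 5 = 64.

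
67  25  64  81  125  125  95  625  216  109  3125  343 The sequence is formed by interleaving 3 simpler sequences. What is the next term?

123

Split by position mod 3 into 3 tracks.
Subsequence A = 67, 81, 95, 109: arithmetic, step +14.
Subsequence B = 25, 125, 625, 3125: successive powers of 5.
Subsequence C = 64, 125, 216, 343: perfect cubes starting at 4³.
Term 13 comes from subsequence A (its 5th entry): 123.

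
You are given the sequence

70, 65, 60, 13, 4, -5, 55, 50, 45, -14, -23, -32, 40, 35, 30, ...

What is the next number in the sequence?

-41

Positions follow the repeating pattern AAABBB; grouping by letter gives 2 tracks.
Stream A: 70, 65, 60, 55, 50, 45, 40, 35, 30 — linear: a_n = 75 − 5·n.
Stream B: 13, 4, -5, -14, -23, -32 — arithmetic with common difference −9.
Position 16 → stream B, term 7 = -41.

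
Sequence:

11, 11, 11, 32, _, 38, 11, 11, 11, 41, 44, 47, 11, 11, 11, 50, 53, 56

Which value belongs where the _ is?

35

Positions follow the repeating pattern AAABBB; grouping by letter gives 2 tracks.
Stream A: 11, 11, 11, 11, 11, 11, 11, 11, 11 (always 11).
Stream B: 32, ?, 38, 41, 44, 47, 50, 53, 56 (adding 3 each time).
Filling stream B at index 2 by its rule yields 35.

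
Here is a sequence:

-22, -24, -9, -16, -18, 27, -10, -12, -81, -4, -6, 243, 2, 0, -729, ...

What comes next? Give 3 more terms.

8, 6, 2187

Taking every 3rd term gives 3 separate tracks.
Subsequence A: -22, -16, -10, -4, 2 — adding 6 each time.
Subsequence B: -24, -18, -12, -6, 0 — arithmetic, step +6.
Subsequence C: -9, 27, -81, 243, -729 — geometric, ×-3 each step.
The 16th slot belongs to subsequence A; its 6th term is 8.
The 17th slot belongs to subsequence B; its 6th term is 6.
Term 18 comes from subsequence C (its 6th entry): 2187.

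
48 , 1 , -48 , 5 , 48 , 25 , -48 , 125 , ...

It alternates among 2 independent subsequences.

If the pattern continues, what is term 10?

Split by position mod 2 into 2 tracks.
Track A: 48, -48, 48, -48 (the oscillation 48·(−1)^(n+1)).
Track B: 1, 5, 25, 125 (successive powers of 5).
Position 10 → track B, term 5 = 625.

625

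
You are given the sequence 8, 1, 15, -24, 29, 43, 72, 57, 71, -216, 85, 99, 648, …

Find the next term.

Positions follow the repeating pattern ABB; grouping by letter gives 2 tracks.
Track A is 8, -24, 72, -216, 648, which is geometric with ratio -3.
Track B is 1, 15, 29, 43, 57, 71, 85, 99, which is adding 14 each time.
The 14th slot belongs to track B; its 9th term is 113.

113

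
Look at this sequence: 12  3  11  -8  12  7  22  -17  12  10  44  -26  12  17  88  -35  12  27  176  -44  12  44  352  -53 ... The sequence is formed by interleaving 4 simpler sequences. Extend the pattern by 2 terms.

12, 71

Split by position mod 4: positions 1, 5, 9, … form one track, and each other residue class forms its own.
Track A: 12, 12, 12, 12, 12, 12. Always 12.
Track B: 3, 7, 10, 17, 27, 44. A Fibonacci-like recurrence a_n = a_{n-1} + a_{n-2}.
Track C: 11, 22, 44, 88, 176, 352. A geometric progression (common ratio 2).
Track D: -8, -17, -26, -35, -44, -53. Subtracting 9 each time.
Position 25 falls in track A as its term 7, giving 12.
Term 26 comes from track B (its 7th entry): 71.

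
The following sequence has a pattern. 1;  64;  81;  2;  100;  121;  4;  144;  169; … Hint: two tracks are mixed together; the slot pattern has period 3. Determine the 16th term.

Reading positions in blocks of 3 reveals the pattern ABB — 2 tracks woven together.
Track A: 1, 2, 4 — successive powers of 2.
Track B: 64, 81, 100, 121, 144, 169 — the squares 8², 9², 10², ….
The 16th slot belongs to track A; its 6th term is 32.

32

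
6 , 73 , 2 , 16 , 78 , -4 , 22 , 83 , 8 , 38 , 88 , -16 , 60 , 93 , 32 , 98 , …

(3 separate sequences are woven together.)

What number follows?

98

The terms cycle through 3 interleaved subsequences.
Track A: 6, 16, 22, 38, 60, 98 (Fibonacci-style (each term is the sum of the two before it)).
Track B: 73, 78, 83, 88, 93 (arithmetic with common difference +5).
Track C: 2, -4, 8, -16, 32 (geometric, ×-2 each step).
The 17th slot belongs to track B; its 6th term is 98.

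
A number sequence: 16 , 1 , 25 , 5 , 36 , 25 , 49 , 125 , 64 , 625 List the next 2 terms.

81, 3125

Taking every 2nd term gives 2 separate tracks.
Stream A: 16, 25, 36, 49, 64 (consecutive squares n² from n = 4).
Stream B: 1, 5, 25, 125, 625 (powers of 5).
The 11th slot belongs to stream A; its 6th term is 81.
The 12th slot belongs to stream B; its 6th term is 3125.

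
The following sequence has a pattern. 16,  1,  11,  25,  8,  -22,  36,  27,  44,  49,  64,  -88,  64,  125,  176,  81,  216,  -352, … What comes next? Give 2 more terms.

Split by position mod 3: positions 1, 4, 7, … form one track, and each other residue class forms its own.
Track A is 16, 25, 36, 49, 64, 81, which is perfect squares starting at 4².
Track B is 1, 8, 27, 64, 125, 216, which is consecutive cubes n³ from n = 1.
Track C is 11, -22, 44, -88, 176, -352, which is geometric with ratio -2.
Position 19 falls in track A as its term 7, giving 100.
Term 20 comes from track B (its 7th entry): 343.

100, 343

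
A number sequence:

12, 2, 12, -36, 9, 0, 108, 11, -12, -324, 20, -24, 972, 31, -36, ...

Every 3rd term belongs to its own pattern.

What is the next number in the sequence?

Read the sequence 3 terms at a time; column i is its own pattern.
Track A: 12, -36, 108, -324, 972 — multiplying by -3 each time.
Track B: 2, 9, 11, 20, 31 — Fibonacci-style (each term is the sum of the two before it).
Track C: 12, 0, -12, -24, -36 — arithmetic with common difference −12.
Position 16 → track A, term 6 = -2916.

-2916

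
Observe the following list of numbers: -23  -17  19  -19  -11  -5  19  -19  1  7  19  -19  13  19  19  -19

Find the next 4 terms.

25, 31, 19, -19

The slot pattern repeats as AABB (period 4), so there are 2 interleaved tracks.
Track A is -23, -17, -11, -5, 1, 7, 13, 19, which is arithmetic, step +6.
Track B is 19, -19, 19, -19, 19, -19, 19, -19, which is the oscillation 19·(−1)^(n+1).
Term 17 comes from track A (its 9th entry): 25.
Position 18 → track A, term 10 = 31.
Position 19 falls in track B as its term 9, giving 19.
Position 20 → track B, term 10 = -19.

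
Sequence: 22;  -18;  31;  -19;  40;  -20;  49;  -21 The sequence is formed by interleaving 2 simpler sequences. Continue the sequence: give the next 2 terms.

Positions 1, 3, 5, … form one subsequence and positions 2, 4, 6, … form another.
Subsequence A: 22, 31, 40, 49 — arithmetic with common difference +9.
Subsequence B: -18, -19, -20, -21 — subtracting 1 each time.
Position 9 falls in subsequence A as its term 5, giving 58.
Position 10 → subsequence B, term 5 = -22.

58, -22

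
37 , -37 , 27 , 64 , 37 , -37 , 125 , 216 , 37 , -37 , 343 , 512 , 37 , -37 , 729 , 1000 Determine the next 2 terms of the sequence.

37, -37

The slot pattern repeats as AABB (period 4), so there are 2 interleaved tracks.
Subsequence A: 37, -37, 37, -37, 37, -37, 37, -37. The oscillation 37·(−1)^(n+1).
Subsequence B: 27, 64, 125, 216, 343, 512, 729, 1000. The cubes 3³, 4³, 5³, ….
Position 17 → subsequence A, term 9 = 37.
Position 18 → subsequence A, term 10 = -37.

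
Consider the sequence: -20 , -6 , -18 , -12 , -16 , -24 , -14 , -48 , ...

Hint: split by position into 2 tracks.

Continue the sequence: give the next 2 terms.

The terms cycle through 2 interleaved subsequences.
Subsequence A: -20, -18, -16, -14 — arithmetic with common difference +2.
Subsequence B: -6, -12, -24, -48 — a geometric progression (common ratio 2).
Term 9 comes from subsequence A (its 5th entry): -12.
Term 10 comes from subsequence B (its 5th entry): -96.

-12, -96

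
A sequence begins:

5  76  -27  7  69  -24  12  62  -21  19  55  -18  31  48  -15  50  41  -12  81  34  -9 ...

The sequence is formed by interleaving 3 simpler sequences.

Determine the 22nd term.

Split by position mod 3: positions 1, 4, 7, … form one track, and each other residue class forms its own.
Track A: 5, 7, 12, 19, 31, 50, 81. Fibonacci-style (each term is the sum of the two before it).
Track B: 76, 69, 62, 55, 48, 41, 34. Linear: a_n = 83 − 7·n.
Track C: -27, -24, -21, -18, -15, -12, -9. Linear: a_n = -30 + 3·n.
Position 22 falls in track A as its term 8, giving 131.

131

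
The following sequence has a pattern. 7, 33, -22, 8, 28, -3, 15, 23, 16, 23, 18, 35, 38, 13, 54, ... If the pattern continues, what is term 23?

Split by position mod 3 into 3 tracks.
Track A: 7, 8, 15, 23, 38 (a Fibonacci-like recurrence a_n = a_{n-1} + a_{n-2}).
Track B: 33, 28, 23, 18, 13 (arithmetic with common difference −5).
Track C: -22, -3, 16, 35, 54 (adding 19 each time).
The 23rd slot belongs to track B; its 8th term is -2.

-2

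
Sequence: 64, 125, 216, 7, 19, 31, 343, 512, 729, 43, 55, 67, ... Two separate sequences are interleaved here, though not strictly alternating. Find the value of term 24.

139

Positions follow the repeating pattern AAABBB; grouping by letter gives 2 tracks.
Subsequence A: 64, 125, 216, 343, 512, 729. Consecutive cubes n³ from n = 4.
Subsequence B: 7, 19, 31, 43, 55, 67. Arithmetic, step +12.
Position 24 → subsequence B, term 12 = 139.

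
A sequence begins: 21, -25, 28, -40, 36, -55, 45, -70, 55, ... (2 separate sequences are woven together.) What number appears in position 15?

Positions 1, 3, 5, … form one subsequence and positions 2, 4, 6, … form another.
Track A: 21, 28, 36, 45, 55 — the triangular numbers T_6, T_7, ….
Track B: -25, -40, -55, -70 — subtracting 15 each time.
Position 15 → track A, term 8 = 91.

91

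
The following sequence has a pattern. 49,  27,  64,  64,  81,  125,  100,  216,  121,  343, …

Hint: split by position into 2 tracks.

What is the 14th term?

729

Taking every 2nd term gives 2 separate tracks.
Subsequence A is 49, 64, 81, 100, 121, which is consecutive squares n² from n = 7.
Subsequence B is 27, 64, 125, 216, 343, which is the cubes 3³, 4³, 5³, ….
Term 14 comes from subsequence B (its 7th entry): 729.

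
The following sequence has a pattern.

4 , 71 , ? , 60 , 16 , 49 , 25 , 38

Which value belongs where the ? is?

9

Split by position mod 2 into 2 tracks.
Subsequence A: 4, ?, 16, 25 (perfect squares starting at 2²).
Subsequence B: 71, 60, 49, 38 (linear: a_n = 82 − 11·n).
Subsequence A's pattern makes the blank 9.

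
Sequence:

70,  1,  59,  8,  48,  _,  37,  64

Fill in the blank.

27

Taking every 2nd term gives 2 separate tracks.
Track A: 70, 59, 48, 37. Linear: a_n = 81 − 11·n.
Track B: 1, 8, ?, 64. Consecutive cubes n³ from n = 1.
The gap is track B's term 3; the rule gives 27.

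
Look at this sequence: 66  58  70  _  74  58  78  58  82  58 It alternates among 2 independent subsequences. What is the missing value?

58

The terms cycle through 2 interleaved subsequences.
Subsequence A: 66, 70, 74, 78, 82 (arithmetic with common difference +4).
Subsequence B: 58, ?, 58, 58, 58 (the constant sequence 58).
So the missing entry in subsequence B is 58.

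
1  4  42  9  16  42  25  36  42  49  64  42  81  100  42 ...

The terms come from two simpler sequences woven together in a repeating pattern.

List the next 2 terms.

121, 144

Positions follow the repeating pattern AAB; grouping by letter gives 2 tracks.
Track A = 1, 4, 9, 16, 25, 36, 49, 64, 81, 100: consecutive squares n² from n = 1.
Track B = 42, 42, 42, 42, 42: the constant sequence 42.
Position 16 falls in track A as its term 11, giving 121.
Term 17 comes from track A (its 12th entry): 144.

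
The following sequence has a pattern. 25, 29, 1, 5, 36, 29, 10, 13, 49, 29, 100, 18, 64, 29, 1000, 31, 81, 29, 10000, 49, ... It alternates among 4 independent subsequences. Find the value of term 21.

Taking every 4th term gives 4 separate tracks.
Track A = 25, 36, 49, 64, 81: consecutive squares n² from n = 5.
Track B = 29, 29, 29, 29, 29: always 29.
Track C = 1, 10, 100, 1000, 10000: successive powers of 10.
Track D = 5, 13, 18, 31, 49: a Fibonacci-like recurrence a_n = a_{n-1} + a_{n-2}.
Position 21 → track A, term 6 = 100.

100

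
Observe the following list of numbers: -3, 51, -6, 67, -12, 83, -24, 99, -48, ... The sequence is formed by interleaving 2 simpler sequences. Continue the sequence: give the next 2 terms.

115, -96

Split by position mod 2 into 2 tracks.
Stream A: -3, -6, -12, -24, -48 (a geometric progression (common ratio 2)).
Stream B: 51, 67, 83, 99 (linear: a_n = 35 + 16·n).
The 10th slot belongs to stream B; its 5th term is 115.
The 11th slot belongs to stream A; its 6th term is -96.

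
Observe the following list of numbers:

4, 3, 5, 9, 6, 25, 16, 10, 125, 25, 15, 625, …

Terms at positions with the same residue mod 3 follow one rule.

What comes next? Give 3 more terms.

36, 21, 3125

The terms cycle through 3 interleaved subsequences.
Track A is 4, 9, 16, 25, which is perfect squares starting at 2².
Track B is 3, 6, 10, 15, which is the triangular numbers T_2, T_3, ….
Track C is 5, 25, 125, 625, which is geometric with ratio 5.
Term 13 comes from track A (its 5th entry): 36.
Position 14 → track B, term 5 = 21.
The 15th slot belongs to track C; its 5th term is 3125.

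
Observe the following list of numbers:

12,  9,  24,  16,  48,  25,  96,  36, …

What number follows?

192

Positions 1, 3, 5, … form one subsequence and positions 2, 4, 6, … form another.
Stream A is 12, 24, 48, 96, which is geometric, ×2 each step.
Stream B is 9, 16, 25, 36, which is perfect squares starting at 3².
Term 9 comes from stream A (its 5th entry): 192.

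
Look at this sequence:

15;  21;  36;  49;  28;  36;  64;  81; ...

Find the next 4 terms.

Reading positions in blocks of 4 reveals the pattern AABB — 2 tracks woven together.
Track A: 15, 21, 28, 36 (triangular numbers n(n+1)/2 for n = 5, 6, …).
Track B: 36, 49, 64, 81 (consecutive squares n² from n = 6).
Term 9 comes from track A (its 5th entry): 45.
Position 10 → track A, term 6 = 55.
The 11th slot belongs to track B; its 5th term is 100.
The 12th slot belongs to track B; its 6th term is 121.

45, 55, 100, 121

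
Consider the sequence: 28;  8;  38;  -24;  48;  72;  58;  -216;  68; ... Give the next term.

648

Positions 1, 3, 5, … form one subsequence and positions 2, 4, 6, … form another.
Track A: 28, 38, 48, 58, 68 (adding 10 each time).
Track B: 8, -24, 72, -216 (geometric with ratio -3).
Term 10 comes from track B (its 5th entry): 648.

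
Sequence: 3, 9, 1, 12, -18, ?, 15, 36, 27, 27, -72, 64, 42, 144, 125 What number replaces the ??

8

Read the sequence 3 terms at a time; column i is its own pattern.
Subsequence A: 3, 12, 15, 27, 42. Fibonacci-style (each term is the sum of the two before it).
Subsequence B: 9, -18, 36, -72, 144. Geometric, ×-2 each step.
Subsequence C: 1, ?, 27, 64, 125. The cubes 1³, 2³, 3³, ….
Filling subsequence C at index 2 by its rule yields 8.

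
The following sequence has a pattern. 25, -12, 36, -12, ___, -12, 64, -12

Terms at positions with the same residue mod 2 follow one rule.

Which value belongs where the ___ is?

Split by position mod 2 into 2 tracks.
Track A: 25, 36, ?, 64 (perfect squares starting at 5²).
Track B: -12, -12, -12, -12 (constant -12).
Track A's pattern makes the blank 49.

49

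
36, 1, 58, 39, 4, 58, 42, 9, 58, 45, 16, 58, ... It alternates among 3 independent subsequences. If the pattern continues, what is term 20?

Split by position mod 3: positions 1, 4, 7, … form one track, and each other residue class forms its own.
Track A: 36, 39, 42, 45 (adding 3 each time).
Track B: 1, 4, 9, 16 (perfect squares starting at 1²).
Track C: 58, 58, 58, 58 (constant 58).
Position 20 falls in track B as its term 7, giving 49.

49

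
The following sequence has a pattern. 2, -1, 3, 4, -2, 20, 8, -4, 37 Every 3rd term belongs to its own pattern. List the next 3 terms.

16, -8, 54

Split by position mod 3: positions 1, 4, 7, … form one track, and each other residue class forms its own.
Track A: 2, 4, 8 — powers of 2.
Track B: -1, -2, -4 — geometric, ×2 each step.
Track C: 3, 20, 37 — linear: a_n = -14 + 17·n.
The 10th slot belongs to track A; its 4th term is 16.
Position 11 → track B, term 4 = -8.
Position 12 → track C, term 4 = 54.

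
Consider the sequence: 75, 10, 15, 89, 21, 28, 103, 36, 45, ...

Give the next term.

117

Reading positions in blocks of 3 reveals the pattern ABB — 2 tracks woven together.
Subsequence A: 75, 89, 103. Arithmetic, step +14.
Subsequence B: 10, 15, 21, 28, 36, 45. Triangular numbers n(n+1)/2 for n = 4, 5, ….
The 10th slot belongs to subsequence A; its 4th term is 117.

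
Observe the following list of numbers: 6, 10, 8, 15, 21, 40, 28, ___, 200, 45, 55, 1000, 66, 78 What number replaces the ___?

Reading positions in blocks of 3 reveals the pattern AAB — 2 tracks woven together.
Track A: 6, 10, 15, 21, 28, ?, 45, 55, 66, 78 — the triangular numbers T_3, T_4, ….
Track B: 8, 40, 200, 1000 — geometric, ×5 each step.
The gap is track A's term 6; the rule gives 36.

36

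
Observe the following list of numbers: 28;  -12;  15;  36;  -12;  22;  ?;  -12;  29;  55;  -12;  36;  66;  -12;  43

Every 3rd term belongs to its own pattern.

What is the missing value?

Taking every 3rd term gives 3 separate tracks.
Track A: 28, 36, ?, 55, 66 — triangular numbers starting at T_7.
Track B: -12, -12, -12, -12, -12 — always -12.
Track C: 15, 22, 29, 36, 43 — linear: a_n = 8 + 7·n.
So the missing entry in track A is 45.

45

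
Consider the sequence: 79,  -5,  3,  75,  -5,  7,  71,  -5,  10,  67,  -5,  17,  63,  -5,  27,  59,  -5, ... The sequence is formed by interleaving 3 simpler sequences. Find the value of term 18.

Taking every 3rd term gives 3 separate tracks.
Track A: 79, 75, 71, 67, 63, 59. Arithmetic with common difference −4.
Track B: -5, -5, -5, -5, -5, -5. Constant -5.
Track C: 3, 7, 10, 17, 27. A Fibonacci-like recurrence a_n = a_{n-1} + a_{n-2}.
The 18th slot belongs to track C; its 6th term is 44.

44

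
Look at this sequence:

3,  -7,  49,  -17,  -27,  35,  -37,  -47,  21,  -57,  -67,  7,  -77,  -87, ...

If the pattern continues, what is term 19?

The slot pattern repeats as AAB (period 3), so there are 2 interleaved tracks.
Track A is 3, -7, -17, -27, -37, -47, -57, -67, -77, -87, which is linear: a_n = 13 − 10·n.
Track B is 49, 35, 21, 7, which is arithmetic with common difference −14.
Position 19 falls in track A as its term 13, giving -117.

-117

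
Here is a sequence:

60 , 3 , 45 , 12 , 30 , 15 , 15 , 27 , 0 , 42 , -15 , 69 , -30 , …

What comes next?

Odd-indexed and even-indexed terms follow separate rules.
Track A: 60, 45, 30, 15, 0, -15, -30 — subtracting 15 each time.
Track B: 3, 12, 15, 27, 42, 69 — Fibonacci-style (each term is the sum of the two before it).
Term 14 comes from track B (its 7th entry): 111.

111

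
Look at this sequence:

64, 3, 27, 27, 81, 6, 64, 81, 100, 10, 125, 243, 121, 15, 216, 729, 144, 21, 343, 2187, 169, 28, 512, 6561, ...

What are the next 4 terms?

Taking every 4th term gives 4 separate tracks.
Track A: 64, 81, 100, 121, 144, 169 (the squares 8², 9², 10², …).
Track B: 3, 6, 10, 15, 21, 28 (triangular numbers n(n+1)/2 for n = 2, 3, …).
Track C: 27, 64, 125, 216, 343, 512 (consecutive cubes n³ from n = 3).
Track D: 27, 81, 243, 729, 2187, 6561 (powers 3^3, 3^4, 3^5, …).
Position 25 → track A, term 7 = 196.
The 26th slot belongs to track B; its 7th term is 36.
Position 27 → track C, term 7 = 729.
The 28th slot belongs to track D; its 7th term is 19683.

196, 36, 729, 19683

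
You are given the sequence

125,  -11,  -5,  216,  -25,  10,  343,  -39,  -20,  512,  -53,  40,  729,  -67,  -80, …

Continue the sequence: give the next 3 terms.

Split by position mod 3 into 3 tracks.
Stream A: 125, 216, 343, 512, 729 — the cubes 5³, 6³, 7³, ….
Stream B: -11, -25, -39, -53, -67 — arithmetic, step −14.
Stream C: -5, 10, -20, 40, -80 — multiplying by -2 each time.
The 16th slot belongs to stream A; its 6th term is 1000.
Position 17 falls in stream B as its term 6, giving -81.
The 18th slot belongs to stream C; its 6th term is 160.

1000, -81, 160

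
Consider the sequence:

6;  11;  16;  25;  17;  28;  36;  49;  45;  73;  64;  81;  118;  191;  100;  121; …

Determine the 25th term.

Positions follow the repeating pattern AABB; grouping by letter gives 2 tracks.
Track A is 6, 11, 17, 28, 45, 73, 118, 191, which is a Fibonacci-like recurrence a_n = a_{n-1} + a_{n-2}.
Track B is 16, 25, 36, 49, 64, 81, 100, 121, which is perfect squares starting at 4².
Term 25 comes from track A (its 13th entry): 2118.

2118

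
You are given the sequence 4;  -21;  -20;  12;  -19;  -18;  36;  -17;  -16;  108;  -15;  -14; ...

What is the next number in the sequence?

Reading positions in blocks of 3 reveals the pattern ABB — 2 tracks woven together.
Track A = 4, 12, 36, 108: geometric with ratio 3.
Track B = -21, -20, -19, -18, -17, -16, -15, -14: arithmetic, step +1.
Position 13 falls in track A as its term 5, giving 324.

324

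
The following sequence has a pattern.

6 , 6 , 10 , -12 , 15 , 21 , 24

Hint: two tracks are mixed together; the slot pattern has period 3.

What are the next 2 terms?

28, 36

Reading positions in blocks of 3 reveals the pattern ABB — 2 tracks woven together.
Subsequence A: 6, -12, 24 (a geometric progression (common ratio -2)).
Subsequence B: 6, 10, 15, 21 (triangular numbers starting at T_3).
Term 8 comes from subsequence B (its 5th entry): 28.
Position 9 falls in subsequence B as its term 6, giving 36.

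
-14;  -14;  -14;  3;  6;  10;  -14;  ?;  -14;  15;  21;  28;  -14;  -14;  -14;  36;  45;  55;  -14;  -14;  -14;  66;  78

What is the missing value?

The slot pattern repeats as AAABBB (period 6), so there are 2 interleaved tracks.
Track A: -14, -14, -14, -14, ?, -14, -14, -14, -14, -14, -14, -14 (the constant sequence -14).
Track B: 3, 6, 10, 15, 21, 28, 36, 45, 55, 66, 78 (triangular numbers starting at T_2).
Filling track A at index 5 by its rule yields -14.

-14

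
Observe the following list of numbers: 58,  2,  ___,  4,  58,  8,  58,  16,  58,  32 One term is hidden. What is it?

58

Odd-indexed and even-indexed terms follow separate rules.
Track A: 58, ?, 58, 58, 58 (constant 58).
Track B: 2, 4, 8, 16, 32 (powers of 2).
The gap is track A's term 2; the rule gives 58.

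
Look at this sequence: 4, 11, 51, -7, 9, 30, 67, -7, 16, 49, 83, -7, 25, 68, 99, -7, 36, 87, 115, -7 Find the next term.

Split by position mod 4: positions 1, 5, 9, … form one track, and each other residue class forms its own.
Stream A: 4, 9, 16, 25, 36 — the squares 2², 3², 4², ….
Stream B: 11, 30, 49, 68, 87 — arithmetic with common difference +19.
Stream C: 51, 67, 83, 99, 115 — arithmetic, step +16.
Stream D: -7, -7, -7, -7, -7 — always -7.
Position 21 → stream A, term 6 = 49.

49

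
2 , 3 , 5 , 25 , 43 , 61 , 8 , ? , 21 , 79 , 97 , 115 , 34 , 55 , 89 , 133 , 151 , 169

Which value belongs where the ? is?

13

Positions follow the repeating pattern AAABBB; grouping by letter gives 2 tracks.
Stream A: 2, 3, 5, 8, ?, 21, 34, 55, 89. A Fibonacci-like recurrence a_n = a_{n-1} + a_{n-2}.
Stream B: 25, 43, 61, 79, 97, 115, 133, 151, 169. Arithmetic, step +18.
So the missing entry in stream A is 13.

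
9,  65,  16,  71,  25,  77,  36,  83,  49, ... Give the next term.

Positions 1, 3, 5, … form one subsequence and positions 2, 4, 6, … form another.
Track A: 9, 16, 25, 36, 49 — perfect squares starting at 3².
Track B: 65, 71, 77, 83 — arithmetic with common difference +6.
The 10th slot belongs to track B; its 5th term is 89.

89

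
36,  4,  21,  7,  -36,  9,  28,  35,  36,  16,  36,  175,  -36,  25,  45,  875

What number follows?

Split by position mod 4: positions 1, 5, 9, … form one track, and each other residue class forms its own.
Track A is 36, -36, 36, -36, which is oscillating between 36 and -36.
Track B is 4, 9, 16, 25, which is perfect squares starting at 2².
Track C is 21, 28, 36, 45, which is triangular numbers starting at T_6.
Track D is 7, 35, 175, 875, which is multiplying by 5 each time.
The 17th slot belongs to track A; its 5th term is 36.

36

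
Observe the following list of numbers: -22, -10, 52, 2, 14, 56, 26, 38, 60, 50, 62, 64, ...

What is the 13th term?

74

Reading positions in blocks of 3 reveals the pattern AAB — 2 tracks woven together.
Stream A is -22, -10, 2, 14, 26, 38, 50, 62, which is arithmetic with common difference +12.
Stream B is 52, 56, 60, 64, which is adding 4 each time.
Position 13 → stream A, term 9 = 74.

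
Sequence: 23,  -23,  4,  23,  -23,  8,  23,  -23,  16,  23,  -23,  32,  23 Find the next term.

-23

The slot pattern repeats as AAB (period 3), so there are 2 interleaved tracks.
Stream A: 23, -23, 23, -23, 23, -23, 23, -23, 23. Alternating ±23.
Stream B: 4, 8, 16, 32. Successive powers of 2.
Position 14 → stream A, term 10 = -23.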